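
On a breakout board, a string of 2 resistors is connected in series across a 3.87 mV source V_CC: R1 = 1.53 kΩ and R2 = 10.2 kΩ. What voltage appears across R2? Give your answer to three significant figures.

V ≈ 3.37 mV

ΣR = 1.53 + 10.2 = 11.73 kΩ.
By the voltage-divider rule, V = 3.87 × 10.20/11.73 = 3.365 mV.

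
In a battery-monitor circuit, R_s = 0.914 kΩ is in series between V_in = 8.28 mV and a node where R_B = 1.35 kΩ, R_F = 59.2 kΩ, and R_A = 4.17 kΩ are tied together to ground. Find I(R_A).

I ≈ 1.04 µA

Combine the parallel branches: R_p = (1/1.35 + 1/59.2 + 1/4.17)⁻¹ = 1.003 kΩ.
Node voltage V_A = V_in · R_p/(R_s + R_p) = 8.28 × 0.5231 = 4.331 mV.
Branch current I = V_A/R_A = 4.331/4.17 = 1.039 µA.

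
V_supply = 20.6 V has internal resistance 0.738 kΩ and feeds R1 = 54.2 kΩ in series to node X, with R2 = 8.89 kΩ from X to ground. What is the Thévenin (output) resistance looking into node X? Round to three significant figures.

R_th ≈ 7.65 kΩ

R1' = 0.738 + 54.2 = 54.94 kΩ (source resistance + R1).
Zeroing V_supply shorts the top of R1' to ground, so R_th = R1' ‖ R2 = 7.652 kΩ.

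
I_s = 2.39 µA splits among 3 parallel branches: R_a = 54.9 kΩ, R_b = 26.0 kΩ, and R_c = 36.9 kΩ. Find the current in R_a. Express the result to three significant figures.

I ≈ 0.520 µA

Conductances: ΣG = 1/54.9 + 1/26.0 + 1/36.9 = 0.08378 (1/kΩ).
By the current-divider rule, I = I_s · G_k/ΣG = 2.39 × 0.2174 = 0.5196 µA.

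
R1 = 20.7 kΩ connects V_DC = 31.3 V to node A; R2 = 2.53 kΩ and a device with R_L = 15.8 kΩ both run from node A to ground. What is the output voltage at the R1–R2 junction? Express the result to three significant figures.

V_out ≈ 2.98 V

R2 ‖ R_L = (2.53 × 15.8)/(2.53 + 15.8) = 2.181 kΩ.
Then V_out = V_DC · R2'/(R1 + R2') = 31.3 × 2.181/22.88 = 2.983 V.
(Unloaded it would be 3.41 V; the load pulls it down.)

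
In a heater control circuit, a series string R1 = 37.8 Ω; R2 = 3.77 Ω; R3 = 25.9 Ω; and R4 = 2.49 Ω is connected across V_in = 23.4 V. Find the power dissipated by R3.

ΣR = 69.96 Ω → I = 23.4/69.96 = 0.3345 A.
V(R3) = I·R = 8.663 V; P = V·I = 8.663 × 0.3345 = 2.898 W.

P ≈ 2.90 W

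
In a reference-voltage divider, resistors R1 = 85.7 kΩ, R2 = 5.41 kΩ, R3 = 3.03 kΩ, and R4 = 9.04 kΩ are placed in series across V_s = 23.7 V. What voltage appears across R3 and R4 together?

V ≈ 2.77 V

Total series resistance ΣR = 85.7 + 5.41 + 3.03 + 9.04 = 103.2 kΩ.
R_{R3..R4} = 3.03 + 9.04 = 12.07 kΩ.
Voltage divider: V = V_s · (12.07 / 103.2) = 23.7 × 0.1170 = 2.772 V.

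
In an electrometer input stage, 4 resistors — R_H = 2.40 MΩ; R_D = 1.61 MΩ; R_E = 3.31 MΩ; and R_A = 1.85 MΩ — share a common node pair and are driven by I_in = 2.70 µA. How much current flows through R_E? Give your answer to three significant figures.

I ≈ 0.434 µA

Total conductance ΣG = 1/2.40 + 1/1.61 + 1/3.31 + 1/1.85 = 1.880 (units of 1/MΩ).
R_E takes the fraction G_k/ΣG = 0.3021/1.880 = 0.1607, so I = 2.70 × 0.1607 = 0.4338 µA.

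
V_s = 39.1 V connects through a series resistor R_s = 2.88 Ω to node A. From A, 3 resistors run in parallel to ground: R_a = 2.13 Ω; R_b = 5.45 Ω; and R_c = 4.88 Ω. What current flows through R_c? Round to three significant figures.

I ≈ 2.31 A

Combine the parallel branches: R_p = (1/2.13 + 1/5.45 + 1/4.88)⁻¹ = 1.166 Ω.
Node voltage V_A = V_s · R_p/(R_s + R_p) = 39.1 × 0.2881 = 11.27 V.
I(R_c) = V_A / R_c = 11.27/4.88 = 2.309 A.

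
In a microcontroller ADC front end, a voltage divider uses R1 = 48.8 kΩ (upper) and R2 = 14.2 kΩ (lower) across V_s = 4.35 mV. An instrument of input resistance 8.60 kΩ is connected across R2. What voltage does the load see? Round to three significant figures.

First combine the lower leg with the load: R2 ‖ R_L = 5.356 kΩ.
Then V_out = V_s · R2'/(R1 + R2') = 4.35 × 5.356/54.16 = 0.4302 mV.

V_out ≈ 0.430 mV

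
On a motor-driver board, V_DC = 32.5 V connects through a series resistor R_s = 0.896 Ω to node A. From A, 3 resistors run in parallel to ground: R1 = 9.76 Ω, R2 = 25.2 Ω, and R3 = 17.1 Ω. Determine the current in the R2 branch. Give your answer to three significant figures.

I ≈ 1.09 A

Parallel bank: R_p = 1/(1/9.76 + 1/25.2 + 1/17.1) = 4.985 Ω.
V_A = 32.5 × 4.985/5.881 = 27.55 V.
I(R2) = V_A / R2 = 27.55/25.2 = 1.093 A.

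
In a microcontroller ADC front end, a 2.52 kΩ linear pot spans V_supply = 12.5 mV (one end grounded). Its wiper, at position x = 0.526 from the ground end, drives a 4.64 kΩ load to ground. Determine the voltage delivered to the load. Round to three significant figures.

V_out ≈ 5.79 mV

Split the track: R_lower = x·R_p = 1.326 kΩ, R_upper = (1−x)·R_p = 1.194 kΩ.
Lower segment in parallel with the load: 1.326 ‖ 4.64 = 1.031 kΩ.
Loaded-divider output: V_out = 12.5 × 0.4633 = 5.791 mV.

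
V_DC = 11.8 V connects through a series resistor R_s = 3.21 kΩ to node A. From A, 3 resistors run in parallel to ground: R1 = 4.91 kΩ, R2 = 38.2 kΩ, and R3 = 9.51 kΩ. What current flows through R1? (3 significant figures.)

Equivalent of the parallel group: R_p = 2.985 kΩ.
Node voltage V_A = V_DC · R_p/(R_s + R_p) = 11.8 × 0.4818 = 5.686 V.
I(R1) = V_A / R1 = 5.686/4.91 = 1.158 mA.

I ≈ 1.16 mA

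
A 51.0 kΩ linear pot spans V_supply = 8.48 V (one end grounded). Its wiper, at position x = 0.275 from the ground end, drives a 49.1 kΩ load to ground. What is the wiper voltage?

The pot divides into 36.98 kΩ above the wiper and 14.03 kΩ below.
R_L loads the lower segment: effective lower R = 10.91 kΩ.
Loaded-divider output: V_out = 8.48 × 0.2278 = 1.932 V.

V_out ≈ 1.93 V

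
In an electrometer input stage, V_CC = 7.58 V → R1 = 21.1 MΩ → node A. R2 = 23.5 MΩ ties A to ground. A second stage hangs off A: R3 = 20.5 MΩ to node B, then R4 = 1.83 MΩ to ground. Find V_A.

V_A ≈ 2.67 V

Looking into the second stage from A: R3 + R4 = 22.33 MΩ appears in parallel with R2.
R2 ‖ (R3+R4) = 11.45 MΩ.
So V_A = 7.58 × 0.3518 = 2.666 V.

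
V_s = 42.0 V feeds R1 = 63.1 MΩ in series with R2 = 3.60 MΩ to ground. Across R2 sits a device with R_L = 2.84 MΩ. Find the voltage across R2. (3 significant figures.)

V_out ≈ 1.03 V

R2 ‖ R_L = (3.60 × 2.84)/(3.60 + 2.84) = 1.588 MΩ.
Then V_out = V_s · R2'/(R1 + R2') = 42.0 × 1.588/64.69 = 1.031 V.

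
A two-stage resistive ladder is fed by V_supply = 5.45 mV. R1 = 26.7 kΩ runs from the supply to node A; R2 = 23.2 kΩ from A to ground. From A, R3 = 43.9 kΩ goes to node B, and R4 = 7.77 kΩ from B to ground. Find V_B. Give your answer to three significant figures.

V_B ≈ 0.307 mV

Looking into the second stage from A: R3 + R4 = 51.67 kΩ appears in parallel with R2.
Effective lower resistance at A: R2 ‖ 51.67 = 16.01 kΩ.
V_A = 5.45 × 16.01/(26.7 + 16.01) = 2.043 mV.
V_B = V_A × 0.1504 = 0.3072 mV.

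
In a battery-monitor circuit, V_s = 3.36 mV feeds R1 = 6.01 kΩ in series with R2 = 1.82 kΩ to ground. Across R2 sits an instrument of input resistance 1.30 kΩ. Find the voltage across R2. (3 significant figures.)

V_out ≈ 0.376 mV

First combine the lower leg with the load: R2 ‖ R_L = 0.7583 kΩ.
Now apply the divider: V_out = 3.36 × 0.1120 = 0.3765 mV.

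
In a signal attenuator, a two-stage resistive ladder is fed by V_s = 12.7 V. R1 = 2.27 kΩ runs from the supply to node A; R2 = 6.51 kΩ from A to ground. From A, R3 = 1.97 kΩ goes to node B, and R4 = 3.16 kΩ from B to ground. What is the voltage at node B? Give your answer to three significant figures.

V_B ≈ 4.37 V

Looking into the second stage from A: R3 + R4 = 5.130 kΩ appears in parallel with R2.
Effective lower resistance at A: R2 ‖ 5.130 = 2.869 kΩ.
V_A = 12.7 × 2.869/(2.27 + 2.869) = 7.090 V.
Then the unloaded second divider: V_B = V_A × R4/(R3+R4) = 7.090 × 0.6160 = 4.367 V.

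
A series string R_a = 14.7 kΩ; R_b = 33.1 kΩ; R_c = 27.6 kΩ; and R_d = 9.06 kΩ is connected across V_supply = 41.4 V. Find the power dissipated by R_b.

P ≈ 7.95 mW

The common current is I = 41.4/84.46 = 0.4902 mA.
P(R_b) = I²·R_b = (0.4902)² × 33.1 = 7.953 mW.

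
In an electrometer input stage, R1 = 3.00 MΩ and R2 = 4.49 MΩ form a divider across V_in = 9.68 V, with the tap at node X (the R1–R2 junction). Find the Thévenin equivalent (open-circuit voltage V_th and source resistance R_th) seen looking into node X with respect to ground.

Open-circuit (no load on X): V_th = V_in · R2/(R1 + R2) = 9.68 × 4.49/(3.000 + 4.49) = 5.803 V.
Looking into X with the source shorted: R_th = R1·R2/(R1+R2) = 3.000 × 4.49/7.490 = 1.798 MΩ.

V_th ≈ 5.80 V, R_th ≈ 1.80 MΩ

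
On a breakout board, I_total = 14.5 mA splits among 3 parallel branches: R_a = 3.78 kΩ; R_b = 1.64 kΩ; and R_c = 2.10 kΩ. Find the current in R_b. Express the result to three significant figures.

I ≈ 6.55 mA

Total conductance ΣG = 1/3.78 + 1/1.64 + 1/2.10 = 1.350 (units of 1/kΩ).
By the current-divider rule, I = I_total · G_k/ΣG = 14.5 × 0.4515 = 6.547 mA.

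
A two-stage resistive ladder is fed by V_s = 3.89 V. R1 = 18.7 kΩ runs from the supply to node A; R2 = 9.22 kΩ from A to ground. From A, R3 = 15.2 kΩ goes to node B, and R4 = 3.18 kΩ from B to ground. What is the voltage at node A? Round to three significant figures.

V_A ≈ 0.962 V

Looking into the second stage from A: R3 + R4 = 18.38 kΩ appears in parallel with R2.
R2 ‖ (R3+R4) = 6.140 kΩ.
V_A = 3.89 × 6.140/(18.7 + 6.140) = 0.9615 V.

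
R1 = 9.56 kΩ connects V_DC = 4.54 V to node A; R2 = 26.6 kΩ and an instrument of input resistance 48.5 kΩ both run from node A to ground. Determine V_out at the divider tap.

First combine the lower leg with the load: R2 ‖ R_L = 17.18 kΩ.
Voltage divider with the loaded lower leg: V_out = 4.54 × 17.18/(9.56 + 17.18) = 4.54 × 0.6425 = 2.917 V.

V_out ≈ 2.92 V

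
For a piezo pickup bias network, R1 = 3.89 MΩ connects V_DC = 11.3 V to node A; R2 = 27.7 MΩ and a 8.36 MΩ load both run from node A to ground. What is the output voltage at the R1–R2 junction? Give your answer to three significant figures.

V_out ≈ 7.04 V

First combine the lower leg with the load: R2 ‖ R_L = 6.422 MΩ.
Voltage divider with the loaded lower leg: V_out = 11.3 × 6.422/(3.89 + 6.422) = 11.3 × 0.6228 = 7.037 V.
(Unloaded it would be 9.91 V; the load pulls it down.)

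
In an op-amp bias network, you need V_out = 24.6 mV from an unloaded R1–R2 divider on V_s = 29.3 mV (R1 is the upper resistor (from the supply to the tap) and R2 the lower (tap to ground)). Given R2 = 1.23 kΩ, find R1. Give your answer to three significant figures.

R1 ≈ 0.235 kΩ

The divider ratio is R2/(R1+R2) = 24.6/29.3 = 0.8396.
R1 = R2·(1/k − 1) = 1.23 × 0.1911 = 0.2350 kΩ.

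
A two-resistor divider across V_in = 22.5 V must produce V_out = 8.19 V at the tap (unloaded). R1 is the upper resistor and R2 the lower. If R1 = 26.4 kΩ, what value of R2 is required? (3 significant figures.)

Required fraction k = V_out/V_in = 0.3640.
Rearranging, R2 = R1·k/(1−k) = 26.4 × 0.5723 = 15.11 kΩ.

R2 ≈ 15.1 kΩ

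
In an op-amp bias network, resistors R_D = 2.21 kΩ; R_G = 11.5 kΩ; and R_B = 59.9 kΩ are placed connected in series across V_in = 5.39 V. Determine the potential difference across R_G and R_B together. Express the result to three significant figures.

V ≈ 5.23 V

Series total: ΣR = 2.21 + 11.5 + 59.9 = 73.61 kΩ.
R_{R_G..R_B} = 11.5 + 59.9 = 71.40 kΩ.
Voltage divider: V = V_in · (71.40 / 73.61) = 5.39 × 0.9700 = 5.228 V.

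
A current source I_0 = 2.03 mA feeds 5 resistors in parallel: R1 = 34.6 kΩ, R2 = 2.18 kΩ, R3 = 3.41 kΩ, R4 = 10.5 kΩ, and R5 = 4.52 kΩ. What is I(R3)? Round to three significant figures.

I ≈ 0.542 mA

Conductances: ΣG = 1/34.6 + 1/2.18 + 1/3.41 + 1/10.5 + 1/4.52 = 1.097 (1/kΩ).
Current divider: I(R3) = I_0 · G_k/ΣG = 2.03 × (0.2933/1.097) = 2.03 × 0.2672 = 0.5425 mA.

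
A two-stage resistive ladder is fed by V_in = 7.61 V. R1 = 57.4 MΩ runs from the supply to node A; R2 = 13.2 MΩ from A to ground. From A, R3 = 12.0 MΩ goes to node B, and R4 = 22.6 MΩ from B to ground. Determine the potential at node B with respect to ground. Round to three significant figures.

V_B ≈ 0.709 V

Node A sees R2 in parallel with the series input of stage 2, R3 + R4 = 34.60 MΩ.
Effective lower resistance at A: R2 ‖ 34.60 = 9.555 MΩ.
V_A = 7.61 × 9.555/(57.4 + 9.555) = 1.086 V.
Then the unloaded second divider: V_B = V_A × R4/(R3+R4) = 1.086 × 0.6532 = 0.7093 V.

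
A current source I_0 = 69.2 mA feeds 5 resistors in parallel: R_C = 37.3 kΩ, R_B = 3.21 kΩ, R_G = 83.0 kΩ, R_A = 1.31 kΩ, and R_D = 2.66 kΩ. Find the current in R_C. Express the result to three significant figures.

I ≈ 1.25 mA

Total conductance ΣG = 1/37.3 + 1/3.21 + 1/83.0 + 1/1.31 + 1/2.66 = 1.490 (units of 1/kΩ).
R_C takes the fraction G_k/ΣG = 0.02681/1.490 = 0.01800, so I = 69.2 × 0.01800 = 1.245 mA.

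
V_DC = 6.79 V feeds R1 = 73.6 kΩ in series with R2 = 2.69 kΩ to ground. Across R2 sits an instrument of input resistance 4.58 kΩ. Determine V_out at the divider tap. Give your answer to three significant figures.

V_out ≈ 0.153 V

First combine the lower leg with the load: R2 ‖ R_L = 1.695 kΩ.
Now apply the divider: V_out = 6.79 × 0.02251 = 0.1528 V.
(Unloaded it would be 0.239 V; the load pulls it down.)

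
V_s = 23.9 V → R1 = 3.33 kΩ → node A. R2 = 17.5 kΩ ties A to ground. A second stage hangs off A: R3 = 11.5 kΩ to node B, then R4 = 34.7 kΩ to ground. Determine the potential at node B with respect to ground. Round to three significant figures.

The second stage (R3 + R4 = 46.20 kΩ) loads node A in parallel with R2.
Effective lower resistance at A: R2 ‖ 46.20 = 12.69 kΩ.
V_A = 23.9 × 12.69/(3.33 + 12.69) = 18.93 V.
Stage 2 is unloaded, so V_B = V_A · R4/(R3+R4) = 18.93 × 34.7/46.20 = 14.22 V.

V_B ≈ 14.2 V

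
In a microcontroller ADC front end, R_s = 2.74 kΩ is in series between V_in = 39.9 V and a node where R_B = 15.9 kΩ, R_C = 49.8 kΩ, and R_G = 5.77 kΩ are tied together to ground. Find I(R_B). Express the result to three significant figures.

I ≈ 1.47 mA

Combine the parallel branches: R_p = (1/15.9 + 1/49.8 + 1/5.77)⁻¹ = 3.902 kΩ.
V_A = 39.9 × 3.902/6.642 = 23.44 V.
I(R_B) = V_A / R_B = 23.44/15.9 = 1.474 mA.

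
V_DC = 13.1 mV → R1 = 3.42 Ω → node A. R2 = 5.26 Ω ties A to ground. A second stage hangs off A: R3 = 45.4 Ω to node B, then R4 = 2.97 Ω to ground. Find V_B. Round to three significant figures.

V_B ≈ 0.467 mV

The second stage (R3 + R4 = 48.37 Ω) loads node A in parallel with R2.
R2 ‖ (R3+R4) = 4.744 Ω.
So V_A = 13.1 × 0.5811 = 7.612 mV.
Stage 2 is unloaded, so V_B = V_A · R4/(R3+R4) = 7.612 × 2.97/48.37 = 0.4674 mV.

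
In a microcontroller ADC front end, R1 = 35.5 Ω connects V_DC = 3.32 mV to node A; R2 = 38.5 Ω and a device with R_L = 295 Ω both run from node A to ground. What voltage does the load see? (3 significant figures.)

V_out ≈ 1.63 mV

R2 ‖ R_L = (38.5 × 295)/(38.5 + 295) = 34.06 Ω.
Voltage divider with the loaded lower leg: V_out = 3.32 × 34.06/(35.5 + 34.06) = 3.32 × 0.4896 = 1.626 mV.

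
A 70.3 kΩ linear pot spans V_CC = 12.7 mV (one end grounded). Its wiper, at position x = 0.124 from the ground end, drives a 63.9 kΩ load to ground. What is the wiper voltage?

V_out ≈ 1.41 mV

Split the track: R_lower = x·R_p = 8.717 kΩ, R_upper = (1−x)·R_p = 61.58 kΩ.
Lower segment in parallel with the load: 8.717 ‖ 63.9 = 7.671 kΩ.
Then V_out = V_CC · 7.671/(61.58 + 7.671) = 1.407 mV.
(Unloaded: V_out = x·V_CC = 1.57 mV.)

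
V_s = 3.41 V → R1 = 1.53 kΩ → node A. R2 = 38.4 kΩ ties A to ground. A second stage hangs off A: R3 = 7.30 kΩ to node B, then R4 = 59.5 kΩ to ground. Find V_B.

The second stage (R3 + R4 = 66.80 kΩ) loads node A in parallel with R2.
R2 ‖ (R3+R4) = 24.38 kΩ.
First divider: V_A = V_s · 24.38/(1.53 + 24.38) = 3.209 V.
V_B = V_A × 0.8907 = 2.858 V.

V_B ≈ 2.86 V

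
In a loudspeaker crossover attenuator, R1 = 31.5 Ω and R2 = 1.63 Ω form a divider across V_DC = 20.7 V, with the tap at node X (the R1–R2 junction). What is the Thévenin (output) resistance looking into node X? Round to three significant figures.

Zeroing V_DC shorts the top of R1 to ground, so R_th = R1 ‖ R2 = 1.550 Ω.

R_th ≈ 1.55 Ω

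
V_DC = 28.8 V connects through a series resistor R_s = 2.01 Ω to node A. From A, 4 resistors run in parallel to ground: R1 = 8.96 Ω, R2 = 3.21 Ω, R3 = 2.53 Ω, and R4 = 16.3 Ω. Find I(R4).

I ≈ 0.638 A

Equivalent of the parallel group: R_p = 1.137 Ω.
V_A by voltage divider: V_A = 28.8 × 1.137/(2.01 + 1.137) = 10.40 V.
I(R4) = V_A / R4 = 10.40/16.3 = 0.6383 A.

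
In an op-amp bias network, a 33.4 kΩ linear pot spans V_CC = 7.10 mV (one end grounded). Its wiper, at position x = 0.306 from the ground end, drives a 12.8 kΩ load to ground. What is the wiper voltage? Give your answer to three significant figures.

V_out ≈ 1.40 mV

Lower segment x·R_p = 10.22 kΩ; upper segment (1−x)·R_p = 23.18 kΩ.
(x·R_p) ‖ R_L = 5.683 kΩ.
V_out = 7.10 × 5.683/(23.18 + 5.683) = 1.398 mV.
(Unloaded: V_out = x·V_CC = 2.17 mV.)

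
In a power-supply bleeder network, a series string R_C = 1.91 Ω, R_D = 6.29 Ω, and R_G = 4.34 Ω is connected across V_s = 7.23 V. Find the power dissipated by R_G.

Series current I = V_s/ΣR = 7.23/12.54 = 0.5766 A.
P = I²R = 0.3324 × 4.34 = 1.443 W.

P ≈ 1.44 W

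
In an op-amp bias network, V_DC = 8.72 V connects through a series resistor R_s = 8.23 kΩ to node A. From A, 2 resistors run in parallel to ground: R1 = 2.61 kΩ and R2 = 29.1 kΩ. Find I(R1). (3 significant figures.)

Combine the parallel branches: R_p = (1/2.61 + 1/29.1)⁻¹ = 2.395 kΩ.
V_A by voltage divider: V_A = 8.72 × 2.395/(8.23 + 2.395) = 1.966 V.
I(R1) = V_A / R1 = 1.966/2.61 = 0.7531 mA.
(Equivalently: I_total = 0.8207 mA, then current-divider fraction G_k/ΣG = 0.9177.)

I ≈ 0.753 mA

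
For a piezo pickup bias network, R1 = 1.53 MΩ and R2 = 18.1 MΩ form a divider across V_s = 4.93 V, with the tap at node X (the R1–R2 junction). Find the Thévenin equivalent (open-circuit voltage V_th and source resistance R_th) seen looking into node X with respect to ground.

V_th ≈ 4.55 V, R_th ≈ 1.41 MΩ

With X open, the divider is unloaded: V_th = 4.93 × 18.1/19.63 = 4.546 V.
Looking into X with the source shorted: R_th = R1·R2/(R1+R2) = 1.530 × 18.1/19.63 = 1.411 MΩ.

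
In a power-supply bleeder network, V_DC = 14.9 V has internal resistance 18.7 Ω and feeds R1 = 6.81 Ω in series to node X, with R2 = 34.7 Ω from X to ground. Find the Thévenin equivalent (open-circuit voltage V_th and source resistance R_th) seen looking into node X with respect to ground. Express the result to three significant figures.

V_th ≈ 8.59 V, R_th ≈ 14.7 Ω

R1' = 18.7 + 6.81 = 25.51 Ω (source resistance + R1).
Open-circuit (no load on X): V_th = V_DC · R2/(R1' + R2) = 14.9 × 34.7/(25.51 + 34.7) = 8.587 V.
With V_DC suppressed (replaced by a short), R_th = R1' ‖ R2 = (25.51 × 34.7)/(25.51 + 34.7) = 14.70 Ω.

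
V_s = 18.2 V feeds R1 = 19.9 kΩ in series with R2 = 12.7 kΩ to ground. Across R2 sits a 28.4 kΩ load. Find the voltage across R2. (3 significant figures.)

The load sits in parallel with R2, giving an effective lower resistance R2' = R2·R_L/(R2+R_L) = 8.776 kΩ.
Now apply the divider: V_out = 18.2 × 0.3060 = 5.570 V.

V_out ≈ 5.57 V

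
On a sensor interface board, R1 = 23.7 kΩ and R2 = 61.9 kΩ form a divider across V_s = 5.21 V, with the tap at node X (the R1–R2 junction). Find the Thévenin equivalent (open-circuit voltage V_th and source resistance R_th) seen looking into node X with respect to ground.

V_th ≈ 3.77 V, R_th ≈ 17.1 kΩ

Open-circuit (no load on X): V_th = V_s · R2/(R1 + R2) = 5.21 × 61.9/(23.70 + 61.9) = 3.768 V.
Zeroing V_s shorts the top of R1 to ground, so R_th = R1 ‖ R2 = 17.14 kΩ.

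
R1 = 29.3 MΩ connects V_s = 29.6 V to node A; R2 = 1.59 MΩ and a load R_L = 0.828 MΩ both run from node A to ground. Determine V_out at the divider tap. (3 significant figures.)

V_out ≈ 0.540 V

The load sits in parallel with R2, giving an effective lower resistance R2' = R2·R_L/(R2+R_L) = 0.5445 MΩ.
Voltage divider with the loaded lower leg: V_out = 29.6 × 0.5445/(29.3 + 0.5445) = 29.6 × 0.01824 = 0.5400 V.
(Unloaded it would be 1.52 V; the load pulls it down.)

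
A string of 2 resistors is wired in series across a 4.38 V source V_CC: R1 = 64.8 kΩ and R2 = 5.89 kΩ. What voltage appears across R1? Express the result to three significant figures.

Total series resistance ΣR = 64.8 + 5.89 = 70.69 kΩ.
Voltage divider: V = V_CC · (64.80 / 70.69) = 4.38 × 0.9167 = 4.015 V.

V ≈ 4.02 V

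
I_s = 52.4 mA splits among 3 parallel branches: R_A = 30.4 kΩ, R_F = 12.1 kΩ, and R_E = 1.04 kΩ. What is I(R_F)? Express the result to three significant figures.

Conductances: ΣG = 1/30.4 + 1/12.1 + 1/1.04 = 1.077 (1/kΩ).
R_F takes the fraction G_k/ΣG = 0.08264/1.077 = 0.07673, so I = 52.4 × 0.07673 = 4.021 mA.

I ≈ 4.02 mA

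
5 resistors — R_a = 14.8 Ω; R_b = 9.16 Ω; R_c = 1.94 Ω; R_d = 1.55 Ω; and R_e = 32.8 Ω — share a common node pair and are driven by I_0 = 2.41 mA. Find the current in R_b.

I ≈ 0.192 mA

Conductances: ΣG = 1/14.8 + 1/9.16 + 1/1.94 + 1/1.55 + 1/32.8 = 1.368 (1/Ω).
R_b takes the fraction G_k/ΣG = 0.1092/1.368 = 0.07981, so I = 2.41 × 0.07981 = 0.1923 mA.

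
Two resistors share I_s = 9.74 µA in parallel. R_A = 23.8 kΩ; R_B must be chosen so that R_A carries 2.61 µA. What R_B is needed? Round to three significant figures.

Two-branch current divider: I_A = I_s · R_B/(R_A + R_B).
2.61/9.74 = R_B/(R_A + R_B) → R_B = R_A · (0.2680)/(1 − 0.2680) = 23.8 × 0.3661 = 8.712 kΩ.

R_B ≈ 8.71 kΩ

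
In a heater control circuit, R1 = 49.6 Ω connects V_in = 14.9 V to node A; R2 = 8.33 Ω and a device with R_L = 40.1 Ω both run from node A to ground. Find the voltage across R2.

R2 ‖ R_L = (8.33 × 40.1)/(8.33 + 40.1) = 6.897 Ω.
Voltage divider with the loaded lower leg: V_out = 14.9 × 6.897/(49.6 + 6.897) = 14.9 × 0.1221 = 1.819 V.
(Unloaded it would be 2.14 V; the load pulls it down.)

V_out ≈ 1.82 V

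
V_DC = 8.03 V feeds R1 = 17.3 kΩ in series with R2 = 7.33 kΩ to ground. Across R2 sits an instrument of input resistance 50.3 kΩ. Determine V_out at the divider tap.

The load sits in parallel with R2, giving an effective lower resistance R2' = R2·R_L/(R2+R_L) = 6.398 kΩ.
Then V_out = V_DC · R2'/(R1 + R2') = 8.03 × 6.398/23.70 = 2.168 V.

V_out ≈ 2.17 V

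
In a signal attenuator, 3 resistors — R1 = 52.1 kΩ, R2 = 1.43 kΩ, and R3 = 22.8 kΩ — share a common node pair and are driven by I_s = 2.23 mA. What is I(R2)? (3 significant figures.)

I ≈ 2.05 mA

Conductances: ΣG = 1/52.1 + 1/1.43 + 1/22.8 = 0.7624 (1/kΩ).
By the current-divider rule, I = I_s · G_k/ΣG = 2.23 × 0.9173 = 2.046 mA.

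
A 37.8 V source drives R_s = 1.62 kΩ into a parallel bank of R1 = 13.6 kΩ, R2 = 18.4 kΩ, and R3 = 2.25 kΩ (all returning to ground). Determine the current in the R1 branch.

Equivalent of the parallel group: R_p = 1.747 kΩ.
Node voltage V_A = V_in · R_p/(R_s + R_p) = 37.8 × 0.5189 = 19.61 V.
I(R1) = V_A / R1 = 19.61/13.6 = 1.442 mA.
(Check via current divider: I_total = 11.23 mA; share G_k/ΣG = 0.1285 → same result.)

I ≈ 1.44 mA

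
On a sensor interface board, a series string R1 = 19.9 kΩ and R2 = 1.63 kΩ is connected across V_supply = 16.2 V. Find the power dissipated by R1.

The common current is I = 16.2/21.53 = 0.7524 mA.
V(R1) = I·R = 14.97 V; P = V·I = 14.97 × 0.7524 = 11.27 mW.

P ≈ 11.3 mW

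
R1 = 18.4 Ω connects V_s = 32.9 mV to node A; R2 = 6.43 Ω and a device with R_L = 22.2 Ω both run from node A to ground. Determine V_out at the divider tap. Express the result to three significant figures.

V_out ≈ 7.01 mV

R2 ‖ R_L = (6.43 × 22.2)/(6.43 + 22.2) = 4.986 Ω.
Voltage divider with the loaded lower leg: V_out = 32.9 × 4.986/(18.4 + 4.986) = 32.9 × 0.2132 = 7.014 mV.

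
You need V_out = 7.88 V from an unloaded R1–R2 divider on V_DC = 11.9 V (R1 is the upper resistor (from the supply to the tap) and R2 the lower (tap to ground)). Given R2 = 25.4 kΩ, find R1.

R1 ≈ 13.0 kΩ

The divider ratio is R2/(R1+R2) = 7.88/11.9 = 0.6622.
R1 = R2·(1/k − 1) = 25.4 × 0.5102 = 12.96 kΩ.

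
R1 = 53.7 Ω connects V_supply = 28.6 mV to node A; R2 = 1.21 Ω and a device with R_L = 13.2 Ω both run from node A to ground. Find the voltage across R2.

V_out ≈ 0.578 mV

First combine the lower leg with the load: R2 ‖ R_L = 1.108 Ω.
Then V_out = V_supply · R2'/(R1 + R2') = 28.6 × 1.108/54.81 = 0.5784 mV.
(Unloaded it would be 0.630 mV; the load pulls it down.)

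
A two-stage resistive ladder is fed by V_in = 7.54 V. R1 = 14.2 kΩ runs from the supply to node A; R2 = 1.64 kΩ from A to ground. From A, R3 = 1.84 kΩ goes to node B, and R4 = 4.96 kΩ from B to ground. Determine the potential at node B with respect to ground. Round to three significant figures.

V_B ≈ 0.468 V

The second stage (R3 + R4 = 6.800 kΩ) loads node A in parallel with R2.
Effective lower resistance at A: R2 ‖ 6.800 = 1.321 kΩ.
V_A = 7.54 × 1.321/(14.2 + 1.321) = 0.6419 V.
V_B = V_A × 0.7294 = 0.4682 V.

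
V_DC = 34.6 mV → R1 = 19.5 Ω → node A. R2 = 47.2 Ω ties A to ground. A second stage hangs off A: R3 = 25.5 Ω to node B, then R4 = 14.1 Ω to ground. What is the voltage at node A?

Looking into the second stage from A: R3 + R4 = 39.60 Ω appears in parallel with R2.
R2 ‖ (R3+R4) = 21.53 Ω.
V_A = 34.6 × 21.53/(19.5 + 21.53) = 18.16 mV.

V_A ≈ 18.2 mV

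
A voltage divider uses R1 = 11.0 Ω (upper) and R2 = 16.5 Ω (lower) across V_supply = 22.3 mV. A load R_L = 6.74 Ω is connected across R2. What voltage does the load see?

V_out ≈ 6.76 mV

R2 ‖ R_L = (16.5 × 6.74)/(16.5 + 6.74) = 4.785 Ω.
Now apply the divider: V_out = 22.3 × 0.3031 = 6.760 mV.
(Unloaded it would be 13.4 mV; the load pulls it down.)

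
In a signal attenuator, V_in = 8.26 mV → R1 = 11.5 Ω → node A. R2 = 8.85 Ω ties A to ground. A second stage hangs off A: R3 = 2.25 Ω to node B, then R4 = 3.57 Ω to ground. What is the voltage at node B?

The second stage (R3 + R4 = 5.820 Ω) loads node A in parallel with R2.
Effective lower resistance at A: R2 ‖ 5.820 = 3.511 Ω.
V_A = 8.26 × 3.511/(11.5 + 3.511) = 1.932 mV.
V_B = V_A × 0.6134 = 1.185 mV.

V_B ≈ 1.19 mV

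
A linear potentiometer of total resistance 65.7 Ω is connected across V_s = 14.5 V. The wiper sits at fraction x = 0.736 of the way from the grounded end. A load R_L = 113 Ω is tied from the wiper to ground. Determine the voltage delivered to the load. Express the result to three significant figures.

The pot divides into 17.34 Ω above the wiper and 48.36 Ω below.
(x·R_p) ‖ R_L = 33.86 Ω.
Loaded-divider output: V_out = 14.5 × 0.6613 = 9.589 V.
(Unloaded: V_out = x·V_s = 10.7 V.)

V_out ≈ 9.59 V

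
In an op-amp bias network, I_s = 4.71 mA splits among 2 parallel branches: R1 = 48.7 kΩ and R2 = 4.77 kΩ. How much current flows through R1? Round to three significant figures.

I ≈ 0.420 mA

With just two branches, the current splits inversely with resistance.
I(R1) = 4.71 × 4.77/(48.7 + 4.77) = 4.71 × 0.08921 = 0.4202 mA.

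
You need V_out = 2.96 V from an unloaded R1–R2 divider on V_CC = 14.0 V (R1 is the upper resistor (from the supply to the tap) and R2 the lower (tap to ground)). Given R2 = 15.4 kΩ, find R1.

R1 ≈ 57.4 kΩ

V_out/V_CC = R2/(R1+R2) = 0.2114.
Rearranging, R1 = R2·(1−k)/k = 15.4 × 3.730 = 57.44 kΩ.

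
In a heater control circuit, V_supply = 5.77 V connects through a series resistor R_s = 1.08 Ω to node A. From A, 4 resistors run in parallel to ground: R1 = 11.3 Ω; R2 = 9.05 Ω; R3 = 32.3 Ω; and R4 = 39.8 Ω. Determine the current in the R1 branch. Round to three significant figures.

I ≈ 0.400 A

Equivalent of the parallel group: R_p = 3.920 Ω.
V_A by voltage divider: V_A = 5.77 × 3.920/(1.08 + 3.920) = 4.524 V.
I(R1) = V_A / R1 = 4.524/11.3 = 0.4003 A.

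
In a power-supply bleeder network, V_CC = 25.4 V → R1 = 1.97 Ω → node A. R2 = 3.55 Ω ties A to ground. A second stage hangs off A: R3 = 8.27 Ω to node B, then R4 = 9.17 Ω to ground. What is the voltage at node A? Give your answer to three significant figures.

V_A ≈ 15.2 V

Looking into the second stage from A: R3 + R4 = 17.44 Ω appears in parallel with R2.
R2 ‖ (R3+R4) = 2.950 Ω.
So V_A = 25.4 × 0.5996 = 15.23 V.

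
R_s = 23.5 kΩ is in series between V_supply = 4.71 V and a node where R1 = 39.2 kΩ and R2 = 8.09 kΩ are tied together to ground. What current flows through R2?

I ≈ 0.129 mA

Parallel bank: R_p = 1/(1/39.2 + 1/8.09) = 6.706 kΩ.
V_A = 4.71 × 6.706/30.21 = 1.046 V.
Branch current I = V_A/R2 = 1.046/8.09 = 0.1293 mA.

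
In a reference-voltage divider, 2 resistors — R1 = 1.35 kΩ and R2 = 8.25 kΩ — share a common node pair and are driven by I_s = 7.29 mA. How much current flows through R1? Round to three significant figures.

I ≈ 6.26 mA

With just two branches, the current splits inversely with resistance.
So I = 7.29 × 8.25/9.600 = 6.265 mA.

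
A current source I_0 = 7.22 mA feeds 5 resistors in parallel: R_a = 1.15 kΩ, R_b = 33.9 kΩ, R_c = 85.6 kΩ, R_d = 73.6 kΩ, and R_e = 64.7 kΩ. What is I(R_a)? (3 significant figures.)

Total conductance ΣG = 1/1.15 + 1/33.9 + 1/85.6 + 1/73.6 + 1/64.7 = 0.9398 (units of 1/kΩ).
Current divider: I(R_a) = I_0 · G_k/ΣG = 7.22 × (0.8696/0.9398) = 7.22 × 0.9253 = 6.681 mA.

I ≈ 6.68 mA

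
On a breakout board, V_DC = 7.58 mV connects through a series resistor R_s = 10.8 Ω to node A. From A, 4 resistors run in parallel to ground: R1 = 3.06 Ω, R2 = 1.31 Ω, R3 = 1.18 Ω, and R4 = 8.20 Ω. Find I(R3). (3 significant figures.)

I ≈ 0.276 mA

Parallel bank: R_p = 1/(1/3.06 + 1/1.31 + 1/1.18 + 1/8.20) = 0.4855 Ω.
V_A by voltage divider: V_A = 7.58 × 0.4855/(10.8 + 0.4855) = 0.3261 mV.
Branch current I = V_A/R3 = 0.3261/1.18 = 0.2764 mA.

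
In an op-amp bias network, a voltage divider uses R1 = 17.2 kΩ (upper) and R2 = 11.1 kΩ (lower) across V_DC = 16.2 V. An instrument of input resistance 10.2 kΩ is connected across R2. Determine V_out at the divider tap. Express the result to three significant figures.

The load sits in parallel with R2, giving an effective lower resistance R2' = R2·R_L/(R2+R_L) = 5.315 kΩ.
Then V_out = V_DC · R2'/(R1 + R2') = 16.2 × 5.315/22.52 = 3.825 V.
(Unloaded it would be 6.35 V; the load pulls it down.)

V_out ≈ 3.82 V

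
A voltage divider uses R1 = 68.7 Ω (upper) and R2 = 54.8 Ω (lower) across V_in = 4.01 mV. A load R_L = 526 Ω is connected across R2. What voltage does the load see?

V_out ≈ 1.68 mV

R2 ‖ R_L = (54.8 × 526)/(54.8 + 526) = 49.63 Ω.
Now apply the divider: V_out = 4.01 × 0.4194 = 1.682 mV.
(Unloaded it would be 1.78 mV; the load pulls it down.)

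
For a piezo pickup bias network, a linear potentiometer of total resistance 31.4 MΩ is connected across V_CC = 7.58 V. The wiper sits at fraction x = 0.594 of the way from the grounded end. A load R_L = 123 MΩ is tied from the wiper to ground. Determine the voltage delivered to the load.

Split the track: R_lower = x·R_p = 18.65 MΩ, R_upper = (1−x)·R_p = 12.75 MΩ.
(x·R_p) ‖ R_L = 16.20 MΩ.
V_out = 7.58 × 16.20/(12.75 + 16.20) = 4.241 V.

V_out ≈ 4.24 V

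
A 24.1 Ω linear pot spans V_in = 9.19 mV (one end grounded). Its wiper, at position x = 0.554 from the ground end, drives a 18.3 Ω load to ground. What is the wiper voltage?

V_out ≈ 3.84 mV

Split the track: R_lower = x·R_p = 13.35 Ω, R_upper = (1−x)·R_p = 10.75 Ω.
Lower segment in parallel with the load: 13.35 ‖ 18.3 = 7.719 Ω.
Then V_out = V_in · 7.719/(10.75 + 7.719) = 3.841 mV.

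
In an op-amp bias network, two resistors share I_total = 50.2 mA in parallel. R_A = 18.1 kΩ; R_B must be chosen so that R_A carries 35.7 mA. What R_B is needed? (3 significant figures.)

The fraction through R_A equals R_B/(R_A+R_B).
With f = 0.7112, R_B = R_A · f/(1−f) = 18.1 × 2.462 = 44.56 kΩ.

R_B ≈ 44.6 kΩ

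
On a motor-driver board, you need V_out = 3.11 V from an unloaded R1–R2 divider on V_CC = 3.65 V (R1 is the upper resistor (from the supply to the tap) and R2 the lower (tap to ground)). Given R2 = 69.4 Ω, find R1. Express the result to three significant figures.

The divider ratio is R2/(R1+R2) = 3.11/3.65 = 0.8521.
Rearranging, R1 = R2·(1−k)/k = 69.4 × 0.1736 = 12.05 Ω.

R1 ≈ 12.1 Ω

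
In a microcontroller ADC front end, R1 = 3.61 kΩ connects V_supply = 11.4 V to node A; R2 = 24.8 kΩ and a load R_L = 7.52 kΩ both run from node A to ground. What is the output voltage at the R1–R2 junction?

First combine the lower leg with the load: R2 ‖ R_L = 5.770 kΩ.
Then V_out = V_supply · R2'/(R1 + R2') = 11.4 × 5.770/9.380 = 7.013 V.
(Unloaded it would be 9.95 V; the load pulls it down.)

V_out ≈ 7.01 V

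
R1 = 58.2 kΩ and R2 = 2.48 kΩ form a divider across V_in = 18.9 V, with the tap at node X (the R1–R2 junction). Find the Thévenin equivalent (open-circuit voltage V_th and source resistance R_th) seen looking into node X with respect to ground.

V_th ≈ 0.772 V, R_th ≈ 2.38 kΩ

With X open, the divider is unloaded: V_th = 18.9 × 2.48/60.68 = 0.7724 V.
Looking into X with the source shorted: R_th = R1·R2/(R1+R2) = 58.20 × 2.48/60.68 = 2.379 kΩ.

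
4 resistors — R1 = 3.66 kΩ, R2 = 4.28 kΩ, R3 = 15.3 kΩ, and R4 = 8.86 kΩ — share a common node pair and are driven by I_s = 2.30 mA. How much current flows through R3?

I ≈ 0.219 mA

ΣG = 1/3.66 + 1/4.28 + 1/15.3 + 1/8.86 = 0.6851.
R3 takes the fraction G_k/ΣG = 0.06536/0.6851 = 0.09540, so I = 2.30 × 0.09540 = 0.2194 mA.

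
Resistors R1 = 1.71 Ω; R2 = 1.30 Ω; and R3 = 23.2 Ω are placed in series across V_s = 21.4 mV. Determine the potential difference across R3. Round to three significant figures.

V ≈ 18.9 mV

ΣR = 1.71 + 1.30 + 23.2 = 26.21 Ω.
By the voltage-divider rule, V = 21.4 × 23.20/26.21 = 18.94 mV.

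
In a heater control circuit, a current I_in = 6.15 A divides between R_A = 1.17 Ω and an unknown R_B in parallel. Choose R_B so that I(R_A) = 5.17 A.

R_B ≈ 6.17 Ω

Two-branch current divider: I_A = I_in · R_B/(R_A + R_B).
5.17/6.15 = R_B/(R_A + R_B) → R_B = R_A · (0.8407)/(1 − 0.8407) = 1.17 × 5.276 = 6.172 Ω.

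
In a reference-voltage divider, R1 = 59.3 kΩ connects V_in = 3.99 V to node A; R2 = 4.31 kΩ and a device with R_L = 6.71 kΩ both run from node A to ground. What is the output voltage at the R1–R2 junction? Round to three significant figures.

V_out ≈ 0.169 V

The load sits in parallel with R2, giving an effective lower resistance R2' = R2·R_L/(R2+R_L) = 2.624 kΩ.
Then V_out = V_in · R2'/(R1 + R2') = 3.99 × 2.624/61.92 = 0.1691 V.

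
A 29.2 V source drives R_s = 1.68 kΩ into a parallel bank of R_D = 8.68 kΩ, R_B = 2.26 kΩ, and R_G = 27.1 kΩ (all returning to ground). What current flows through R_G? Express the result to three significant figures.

I ≈ 0.539 mA

Parallel bank: R_p = 1/(1/8.68 + 1/2.26 + 1/27.1) = 1.682 kΩ.
Node voltage V_A = V_DC · R_p/(R_s + R_p) = 29.2 × 0.5003 = 14.61 V.
I(R_G) = V_A / R_G = 14.61/27.1 = 0.5390 mA.
(Equivalently: I_total = 8.686 mA, then current-divider fraction G_k/ΣG = 0.06206.)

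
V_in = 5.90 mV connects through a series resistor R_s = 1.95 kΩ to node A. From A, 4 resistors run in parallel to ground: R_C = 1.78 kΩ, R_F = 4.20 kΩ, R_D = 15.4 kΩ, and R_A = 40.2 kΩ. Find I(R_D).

Combine the parallel branches: R_p = (1/1.78 + 1/4.20 + 1/15.4 + 1/40.2)⁻¹ = 1.124 kΩ.
Node voltage V_A = V_in · R_p/(R_s + R_p) = 5.90 × 0.3656 = 2.157 mV.
I(R_D) = V_A / R_D = 2.157/15.4 = 0.1401 µA.

I ≈ 0.140 µA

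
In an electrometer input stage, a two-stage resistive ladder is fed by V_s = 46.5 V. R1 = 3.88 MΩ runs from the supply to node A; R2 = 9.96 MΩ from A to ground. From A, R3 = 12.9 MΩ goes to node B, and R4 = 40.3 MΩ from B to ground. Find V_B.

V_B ≈ 24.1 V

The second stage (R3 + R4 = 53.20 MΩ) loads node A in parallel with R2.
Effective lower resistance at A: R2 ‖ 53.20 = 8.389 MΩ.
V_A = 46.5 × 8.389/(3.88 + 8.389) = 31.80 V.
Stage 2 is unloaded, so V_B = V_A · R4/(R3+R4) = 31.80 × 40.3/53.20 = 24.09 V.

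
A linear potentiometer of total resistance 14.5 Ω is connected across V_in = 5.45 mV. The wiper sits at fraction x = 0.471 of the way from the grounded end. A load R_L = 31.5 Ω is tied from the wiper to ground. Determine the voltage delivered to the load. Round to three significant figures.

V_out ≈ 2.30 mV

Split the track: R_lower = x·R_p = 6.829 Ω, R_upper = (1−x)·R_p = 7.671 Ω.
(x·R_p) ‖ R_L = 5.613 Ω.
Then V_out = V_in · 5.613/(7.671 + 5.613) = 2.303 mV.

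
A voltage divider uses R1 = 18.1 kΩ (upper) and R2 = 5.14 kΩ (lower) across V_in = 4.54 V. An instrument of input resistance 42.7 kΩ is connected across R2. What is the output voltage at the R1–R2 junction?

First combine the lower leg with the load: R2 ‖ R_L = 4.588 kΩ.
Now apply the divider: V_out = 4.54 × 0.2022 = 0.9180 V.

V_out ≈ 0.918 V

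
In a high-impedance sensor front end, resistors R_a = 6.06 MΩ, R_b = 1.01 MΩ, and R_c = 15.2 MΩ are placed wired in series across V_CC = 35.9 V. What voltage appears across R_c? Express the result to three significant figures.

Series total: ΣR = 6.06 + 1.01 + 15.2 = 22.27 MΩ.
By the voltage-divider rule, V = 35.9 × 15.20/22.27 = 24.50 V.

V ≈ 24.5 V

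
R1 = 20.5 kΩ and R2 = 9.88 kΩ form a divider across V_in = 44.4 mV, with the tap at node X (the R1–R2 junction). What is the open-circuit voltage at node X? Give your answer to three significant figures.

V_th is the unloaded tap voltage: V_in · R2/(R1+R2) = 44.4 × 0.3252 = 14.44 mV.

V_th ≈ 14.4 mV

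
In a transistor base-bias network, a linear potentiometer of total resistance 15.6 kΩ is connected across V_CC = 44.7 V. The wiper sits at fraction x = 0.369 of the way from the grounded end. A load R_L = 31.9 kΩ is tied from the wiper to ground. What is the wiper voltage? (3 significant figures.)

Split the track: R_lower = x·R_p = 5.756 kΩ, R_upper = (1−x)·R_p = 9.844 kΩ.
Lower segment in parallel with the load: 5.756 ‖ 31.9 = 4.876 kΩ.
Loaded-divider output: V_out = 44.7 × 0.3313 = 14.81 V.

V_out ≈ 14.8 V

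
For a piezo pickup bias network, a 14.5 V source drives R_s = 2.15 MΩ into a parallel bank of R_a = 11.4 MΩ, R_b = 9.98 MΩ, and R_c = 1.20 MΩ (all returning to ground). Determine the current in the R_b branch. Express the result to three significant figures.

I ≈ 0.455 µA

Combine the parallel branches: R_p = (1/11.4 + 1/9.98 + 1/1.20)⁻¹ = 0.9792 MΩ.
V_A = 14.5 × 0.9792/3.129 = 4.537 V.
I(R_b) = V_A / R_b = 4.537/9.98 = 0.4546 µA.
(Equivalently: I_total = 4.634 µA, then current-divider fraction G_k/ΣG = 0.09812.)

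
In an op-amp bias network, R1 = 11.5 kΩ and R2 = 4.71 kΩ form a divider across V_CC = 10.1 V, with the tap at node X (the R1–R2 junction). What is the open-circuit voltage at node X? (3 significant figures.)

Open-circuit (no load on X): V_th = V_CC · R2/(R1 + R2) = 10.1 × 4.71/(11.50 + 4.71) = 2.935 V.

V_th ≈ 2.93 V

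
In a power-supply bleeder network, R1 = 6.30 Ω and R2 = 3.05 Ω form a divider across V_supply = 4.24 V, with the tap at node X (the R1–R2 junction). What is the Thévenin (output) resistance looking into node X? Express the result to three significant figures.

R_th ≈ 2.06 Ω

Looking into X with the source shorted: R_th = R1·R2/(R1+R2) = 6.300 × 3.05/9.350 = 2.055 Ω.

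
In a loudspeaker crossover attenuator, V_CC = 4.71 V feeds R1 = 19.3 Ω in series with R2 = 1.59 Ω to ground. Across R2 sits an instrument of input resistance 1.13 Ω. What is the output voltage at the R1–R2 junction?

V_out ≈ 0.156 V

The load sits in parallel with R2, giving an effective lower resistance R2' = R2·R_L/(R2+R_L) = 0.6606 Ω.
Voltage divider with the loaded lower leg: V_out = 4.71 × 0.6606/(19.3 + 0.6606) = 4.71 × 0.03309 = 0.1559 V.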